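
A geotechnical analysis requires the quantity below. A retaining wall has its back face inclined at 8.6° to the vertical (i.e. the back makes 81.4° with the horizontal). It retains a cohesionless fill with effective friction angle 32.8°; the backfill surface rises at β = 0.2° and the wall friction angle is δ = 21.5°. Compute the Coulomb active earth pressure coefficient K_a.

K_a = sin²(α+φ) / [sin²α · sin(α−δ) · (1 + √{sin(φ+δ)sin(φ−β) / (sin(α−δ)sin(α+β))})²].
With α = 81.4°, φ = 32.8°, δ = 21.5°, β = 0.2°: K_a = 0.3344.

0.334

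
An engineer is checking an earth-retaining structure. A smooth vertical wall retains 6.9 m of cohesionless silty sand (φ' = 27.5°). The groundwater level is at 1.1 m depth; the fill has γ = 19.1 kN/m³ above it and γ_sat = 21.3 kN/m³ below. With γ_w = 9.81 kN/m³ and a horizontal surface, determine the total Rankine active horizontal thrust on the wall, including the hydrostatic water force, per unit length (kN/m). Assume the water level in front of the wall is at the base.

285 kN/m

K_a = tan²(45° − φ/2) = 0.3682.
γ' = 21.3 − 9.81 = 11.49 kN/m³. Depth below WT = 5.8 m.
σ'_h at WT = K_a γ d_w = 7.736 kPa; at base = 7.736 + K_a γ' × 5.8 = 32.28 kPa.
P₁ (0–1.1 m) = ½×7.736×1.1 = 4.255. P₂ (1.1–6.9 m) = ½(7.736+32.28)×5.8 = 116.0.
P_w = ½ γ_w h₂² = 0.5×9.81×5.8² = 165.0. Total = 4.255+116.0+165.0 = 285.3 kN/m.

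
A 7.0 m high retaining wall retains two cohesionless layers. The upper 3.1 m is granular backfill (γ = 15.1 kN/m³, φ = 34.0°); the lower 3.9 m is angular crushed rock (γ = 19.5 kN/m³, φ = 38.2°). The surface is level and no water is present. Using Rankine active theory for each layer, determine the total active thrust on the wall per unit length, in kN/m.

K_a1 = tan²(45°−34.0°/2) = 0.2827; K_a2 = tan²(45°−38.2°/2) = 0.2358.
Layer 1: σ at base = K_a1 γ₁ h₁ = 13.23 kPa; P₁ = ½×13.23×3.1 = 20.51.
Layer 2: σ_v at top = γ₁h₁ = 46.81; σ_h top = K_a2×46.81 = 11.04; σ_h base = K_a2×(46.81+19.5×3.9) = 28.97.
P₂ = ½(11.04+28.97)×3.9 = 78.01. Total P_a = 20.51+78.01 = 98.52 kN/m.

98.5 kN/m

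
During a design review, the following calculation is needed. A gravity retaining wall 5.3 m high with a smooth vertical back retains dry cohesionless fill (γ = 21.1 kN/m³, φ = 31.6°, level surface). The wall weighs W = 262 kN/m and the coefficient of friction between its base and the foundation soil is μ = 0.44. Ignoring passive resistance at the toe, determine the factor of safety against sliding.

1.25

K_a = tan²(45° − 31.6°/2) = 0.3123.
P_a = ½K_aγH² = 0.5×0.3123×21.1×5.3² = 92.56 kN/m, acting at H/3 = 1.767 m above the base.
FS_sliding = μW / P_a = 0.44×262 / 92.56 = 1.245.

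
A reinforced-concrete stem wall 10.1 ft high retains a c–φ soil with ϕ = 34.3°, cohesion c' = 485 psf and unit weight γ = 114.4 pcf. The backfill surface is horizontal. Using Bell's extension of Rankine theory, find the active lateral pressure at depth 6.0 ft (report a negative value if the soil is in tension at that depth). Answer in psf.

K_a = (1 − sin φ)/(1 + sin φ) = 0.2792.
σ_a = K_a γ z − 2c√K_a = 0.2792×114.4×6.0 − 2×485×0.5284 = -320.9 psf.

-321 psf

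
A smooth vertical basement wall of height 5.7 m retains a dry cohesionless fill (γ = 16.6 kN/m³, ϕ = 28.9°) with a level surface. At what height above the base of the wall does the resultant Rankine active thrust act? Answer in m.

1.90 m

K_a = 0.3484.
The pressure distribution is triangular, so the resultant acts at H/3 above the base = 5.7/3 = 1.900 m.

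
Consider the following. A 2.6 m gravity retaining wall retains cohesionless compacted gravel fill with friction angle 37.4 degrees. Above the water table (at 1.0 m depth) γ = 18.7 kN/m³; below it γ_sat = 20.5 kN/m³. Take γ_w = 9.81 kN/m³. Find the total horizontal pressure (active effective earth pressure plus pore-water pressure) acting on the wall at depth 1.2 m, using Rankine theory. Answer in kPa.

7.05 kPa

K_a = (1 − sin φ)/(1 + sin φ) = 0.2443.
γ' = 20.5 − 9.81 = 10.69 kN/m³.
Effective vertical stress at 1.2 m: σ'_v = 18.7×1.0 + 10.69×0.200 = 20.84 kPa.
σ'_h = K_a σ'_v = 0.2443 × 20.84 = 5.090 kPa; u = γ_w × 0.200 = 1.962 kPa.
Total σ_h = 5.090 + 1.962 = 7.052 kPa.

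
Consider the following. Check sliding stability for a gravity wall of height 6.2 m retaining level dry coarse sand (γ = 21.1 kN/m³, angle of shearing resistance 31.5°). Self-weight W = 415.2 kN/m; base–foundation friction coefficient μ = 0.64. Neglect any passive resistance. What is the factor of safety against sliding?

K_a = tan²(45° − 31.5°/2) = 0.3136.
P_a = ½K_aγH² = 0.5×0.3136×21.1×6.2² = 127.2 kN/m, acting at H/3 = 2.067 m above the base.
FS_sliding = μW / P_a = 0.64×415.2 / 127.2 = 2.089.

2.09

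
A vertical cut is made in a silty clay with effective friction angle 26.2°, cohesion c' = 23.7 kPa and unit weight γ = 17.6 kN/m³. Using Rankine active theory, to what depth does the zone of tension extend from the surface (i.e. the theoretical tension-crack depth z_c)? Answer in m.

4.33 m

K_a = tan²(45° − 26.2°/2) = 0.3874; √K_a = 0.6224.
The active pressure is zero where K_a γ z = 2c√K_a, so z_c = 2c/(γ√K_a) = 2×23.7/(17.6×0.6224) = 4.327 m.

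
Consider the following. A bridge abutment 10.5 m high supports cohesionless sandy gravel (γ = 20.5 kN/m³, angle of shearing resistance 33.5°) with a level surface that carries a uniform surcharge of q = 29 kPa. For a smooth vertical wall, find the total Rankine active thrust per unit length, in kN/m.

K_a = tan²(45° − φ/2) = 0.2887.
Soil triangle: ½ K_a γ H² = 0.5×0.2887×20.5×10.5² = 326.3 kN/m.
Surcharge rectangle: K_a q H = 0.2887×29×10.5 = 87.91 kN/m.
Total = 326.3 + 87.91 = 414.2 kN/m.

414 kN/m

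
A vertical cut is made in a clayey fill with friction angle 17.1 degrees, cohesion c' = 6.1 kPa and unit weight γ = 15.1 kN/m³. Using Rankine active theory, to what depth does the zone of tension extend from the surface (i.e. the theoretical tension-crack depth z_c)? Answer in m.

K_a = tan²(45° − 17.1°/2) = 0.5455; √K_a = 0.7386.
The active pressure is zero where K_a γ z = 2c√K_a, so z_c = 2c/(γ√K_a) = 2×6.1/(15.1×0.7386) = 1.094 m.

1.09 m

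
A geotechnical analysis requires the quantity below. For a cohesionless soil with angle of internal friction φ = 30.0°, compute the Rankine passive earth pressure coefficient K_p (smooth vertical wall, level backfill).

3.00

K_p = (1 + sin φ)/(1 − sin φ) = tan²(45° + 30.0°/2) = 3.000.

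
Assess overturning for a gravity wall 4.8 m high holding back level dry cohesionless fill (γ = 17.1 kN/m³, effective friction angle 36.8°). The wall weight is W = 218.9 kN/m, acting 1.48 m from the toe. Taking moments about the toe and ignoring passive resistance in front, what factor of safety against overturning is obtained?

4.10

K_a = tan²(45° − 36.8°/2) = 0.2508.
P_a = ½K_aγH² = 0.5×0.2508×17.1×4.8² = 49.40 kN/m, acting at H/3 = 1.600 m above the base.
Overturning moment M_o = P_a × H/3 = 49.40 × 1.600 = 79.04.
Resisting moment M_r = W × 1.48 = 218.9 × 1.48 = 324.0.
FS_overturning = M_r/M_o = 324.0/79.04 = 4.099.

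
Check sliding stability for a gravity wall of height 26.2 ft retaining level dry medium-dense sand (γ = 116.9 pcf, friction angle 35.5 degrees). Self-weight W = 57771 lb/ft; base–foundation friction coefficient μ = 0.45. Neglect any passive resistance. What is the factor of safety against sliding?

K_a = tan²(45° − 35.5°/2) = 0.2653.
P_a = ½K_aγH² = 0.5×0.2653×116.9×26.2² = 10640 lb/ft, acting at H/3 = 8.733 ft above the base.
FS_sliding = μW / P_a = 0.45×57771 / 10640 = 2.443.

2.44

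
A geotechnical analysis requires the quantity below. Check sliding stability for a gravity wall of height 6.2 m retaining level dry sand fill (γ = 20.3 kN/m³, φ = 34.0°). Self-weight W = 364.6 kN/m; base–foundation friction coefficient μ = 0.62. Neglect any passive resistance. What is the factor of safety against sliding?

K_a = tan²(45° − 34.0°/2) = 0.2827.
P_a = ½K_aγH² = 0.5×0.2827×20.3×6.2² = 110.3 kN/m, acting at H/3 = 2.067 m above the base.
FS_sliding = μW / P_a = 0.62×364.6 / 110.3 = 2.049.

2.05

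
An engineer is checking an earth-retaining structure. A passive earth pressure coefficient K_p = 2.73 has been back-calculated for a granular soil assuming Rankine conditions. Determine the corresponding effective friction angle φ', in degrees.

K_p = (1+sin φ)/(1−sin φ) ⇒ sin φ = (K_p − 1)/(K_p + 1) = 0.4638.
φ = arcsin(0.4638) = 27.63°.

27.6°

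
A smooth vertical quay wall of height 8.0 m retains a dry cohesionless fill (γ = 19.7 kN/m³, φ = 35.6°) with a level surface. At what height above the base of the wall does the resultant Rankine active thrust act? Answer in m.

2.67 m

K_a = 0.2641.
The pressure distribution is triangular, so the resultant acts at H/3 above the base = 8.0/3 = 2.667 m.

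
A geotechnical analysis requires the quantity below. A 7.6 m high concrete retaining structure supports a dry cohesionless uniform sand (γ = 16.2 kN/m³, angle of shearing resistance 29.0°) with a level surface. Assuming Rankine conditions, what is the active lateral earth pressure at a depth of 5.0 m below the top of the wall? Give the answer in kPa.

K_a = (1 − sin φ)/(1 + sin φ) = 0.3470.
σ_h = K_a γ z = 0.3470 × 16.2 × 5.0 = 28.10 kPa.

28.1 kPa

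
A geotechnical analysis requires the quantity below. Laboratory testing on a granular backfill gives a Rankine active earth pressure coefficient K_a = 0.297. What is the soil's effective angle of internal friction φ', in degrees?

32.8°

K_a = tan²(45° − φ/2) ⇒ 45° − φ/2 = arctan(√0.297) = 28.59°.
φ = 2(45° − 28.59°) = 32.82°.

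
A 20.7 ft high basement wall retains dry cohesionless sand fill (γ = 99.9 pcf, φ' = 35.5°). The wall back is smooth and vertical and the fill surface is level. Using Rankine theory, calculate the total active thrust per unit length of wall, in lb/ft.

K_a = tan²(45° − φ/2) = 0.2653.
P_a = ½ K_a γ H² = 0.5 × 0.2653 × 99.9 × 20.7² = 5677 lb/ft.

5680 lb/ft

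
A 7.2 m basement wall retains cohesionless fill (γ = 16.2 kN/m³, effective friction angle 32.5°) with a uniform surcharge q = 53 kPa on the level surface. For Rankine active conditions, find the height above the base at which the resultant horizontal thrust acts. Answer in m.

K_a = 0.3010.
Triangular part P₁ = ½K_aγH² = 126.4 at H/3 = 2.400 m; rectangular part P₂ = K_a q H = 114.9 at H/2 = 3.600 m.
ȳ = (P₁·2.400 + P₂·3.600)/(P₁+P₂) = 2.971 m.

2.97 m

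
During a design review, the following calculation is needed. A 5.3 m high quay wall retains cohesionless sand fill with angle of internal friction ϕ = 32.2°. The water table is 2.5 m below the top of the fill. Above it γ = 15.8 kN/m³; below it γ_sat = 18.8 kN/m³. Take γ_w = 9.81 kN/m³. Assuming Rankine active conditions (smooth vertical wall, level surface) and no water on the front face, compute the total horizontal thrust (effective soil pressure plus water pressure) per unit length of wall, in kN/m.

97.9 kN/m

K_a = tan²(45° − φ/2) = 0.3047.
γ' = 18.8 − 9.81 = 8.990 kN/m³. Depth below WT = 2.8 m.
σ'_h at WT = K_a γ d_w = 12.04 kPa; at base = 12.04 + K_a γ' × 2.8 = 19.71 kPa.
P₁ (0–2.5 m) = ½×12.04×2.5 = 15.05. P₂ (2.5–5.3 m) = ½(12.04+19.71)×2.8 = 44.44.
P_w = ½ γ_w h₂² = 0.5×9.81×2.8² = 38.46. Total = 15.05+44.44+38.46 = 97.94 kN/m.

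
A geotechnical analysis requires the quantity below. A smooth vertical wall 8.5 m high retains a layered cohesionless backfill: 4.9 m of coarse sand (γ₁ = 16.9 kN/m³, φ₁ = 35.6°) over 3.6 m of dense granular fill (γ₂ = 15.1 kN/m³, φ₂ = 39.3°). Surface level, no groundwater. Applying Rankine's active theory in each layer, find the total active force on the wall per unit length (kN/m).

K_a1 = tan²(45°−35.6°/2) = 0.2641; K_a2 = tan²(45°−39.3°/2) = 0.2245.
Layer 1: σ at base = K_a1 γ₁ h₁ = 21.87 kPa; P₁ = ½×21.87×4.9 = 53.59.
Layer 2: σ_v at top = γ₁h₁ = 82.81; σ_h top = K_a2×82.81 = 18.59; σ_h base = K_a2×(82.81+15.1×3.6) = 30.79.
P₂ = ½(18.59+30.79)×3.6 = 88.88. Total P_a = 53.59+88.88 = 142.5 kN/m.

142 kN/m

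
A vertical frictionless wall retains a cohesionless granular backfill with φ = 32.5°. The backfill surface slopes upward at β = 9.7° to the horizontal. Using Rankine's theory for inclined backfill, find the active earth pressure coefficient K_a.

0.313

K_a = cos β · (cos β − √(cos²β − cos²φ)) / (cos β + √(cos²β − cos²φ)).
cos β = 0.9857, cos φ = 0.8434, √(cos²β − cos²φ) = 0.5102.
K_a = 0.9857 × (0.9857 − 0.5102)/(0.9857 + 0.5102) = 0.3133.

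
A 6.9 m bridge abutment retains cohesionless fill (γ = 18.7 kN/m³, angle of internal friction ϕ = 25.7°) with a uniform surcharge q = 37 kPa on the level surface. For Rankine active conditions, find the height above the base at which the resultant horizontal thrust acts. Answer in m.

K_a = 0.3950.
Triangular part P₁ = ½K_aγH² = 175.8 at H/3 = 2.300 m; rectangular part P₂ = K_a q H = 100.9 at H/2 = 3.450 m.
ȳ = (P₁·2.300 + P₂·3.450)/(P₁+P₂) = 2.719 m.

2.72 m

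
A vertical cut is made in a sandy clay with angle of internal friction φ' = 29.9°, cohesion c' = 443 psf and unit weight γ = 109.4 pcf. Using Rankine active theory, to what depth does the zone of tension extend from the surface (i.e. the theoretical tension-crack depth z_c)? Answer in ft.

14.0 ft

K_a = tan²(45° − 29.9°/2) = 0.3347; √K_a = 0.5785.
The active pressure is zero where K_a γ z = 2c√K_a, so z_c = 2c/(γ√K_a) = 2×443/(109.4×0.5785) = 14.00 ft.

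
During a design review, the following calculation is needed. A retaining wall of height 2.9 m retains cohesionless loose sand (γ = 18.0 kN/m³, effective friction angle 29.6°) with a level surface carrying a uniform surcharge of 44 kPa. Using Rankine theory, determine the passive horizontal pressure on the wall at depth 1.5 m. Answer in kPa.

K_p = (1 + sin φ)/(1 − sin φ) = 2.952.
σ_v = γz + q = 18.0 × 1.5 + 44 = 71.00 kPa.
σ_h = K_p σ_v = 2.952 × 71.00 = 209.6 kPa.

210 kPa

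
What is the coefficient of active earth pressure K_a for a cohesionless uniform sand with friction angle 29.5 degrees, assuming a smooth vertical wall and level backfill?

K_a = (1 − sin φ)/(1 + sin φ) = (1 − sin 29.5°)/(1 + sin 29.5°) = 0.3401.

0.340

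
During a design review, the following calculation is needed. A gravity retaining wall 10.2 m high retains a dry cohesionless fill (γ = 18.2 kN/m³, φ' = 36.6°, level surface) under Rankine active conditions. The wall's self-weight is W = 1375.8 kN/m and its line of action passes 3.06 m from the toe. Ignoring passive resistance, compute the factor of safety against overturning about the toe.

5.17

K_a = tan²(45° − 36.6°/2) = 0.2530.
P_a = ½K_aγH² = 0.5×0.2530×18.2×10.2² = 239.5 kN/m, acting at H/3 = 3.400 m above the base.
Overturning moment M_o = P_a × H/3 = 239.5 × 3.400 = 814.3.
Resisting moment M_r = W × 3.06 = 1375.8 × 3.06 = 4210.
FS_overturning = M_r/M_o = 4210/814.3 = 5.170.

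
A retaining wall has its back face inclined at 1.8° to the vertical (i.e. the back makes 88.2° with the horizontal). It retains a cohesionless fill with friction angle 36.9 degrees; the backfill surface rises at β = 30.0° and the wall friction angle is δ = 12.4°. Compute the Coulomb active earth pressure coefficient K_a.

K_a = sin²(α+φ) / [sin²α · sin(α−δ) · (1 + √{sin(φ+δ)sin(φ−β) / (sin(α−δ)sin(α+β))})²].
With α = 88.2°, φ = 36.9°, δ = 12.4°, β = 30.0°: K_a = 0.3928.

0.393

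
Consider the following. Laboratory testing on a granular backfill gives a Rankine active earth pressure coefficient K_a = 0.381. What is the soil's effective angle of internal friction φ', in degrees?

K_a = tan²(45° − φ/2) ⇒ 45° − φ/2 = arctan(√0.381) = 31.69°.
φ = 2(45° − 31.69°) = 26.63°.

26.6°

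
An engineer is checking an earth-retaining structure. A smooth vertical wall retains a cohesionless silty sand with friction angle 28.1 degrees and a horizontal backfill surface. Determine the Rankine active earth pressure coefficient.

0.360

K_a = (1 − sin φ)/(1 + sin φ) = (1 − sin 28.1°)/(1 + sin 28.1°) = 0.3596.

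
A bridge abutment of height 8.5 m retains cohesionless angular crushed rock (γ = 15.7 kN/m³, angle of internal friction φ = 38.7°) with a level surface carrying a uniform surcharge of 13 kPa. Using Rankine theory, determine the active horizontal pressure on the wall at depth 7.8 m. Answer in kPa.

31.2 kPa

K_a = (1 − sin φ)/(1 + sin φ) = 0.2306.
σ_v = γz + q = 15.7 × 7.8 + 13 = 135.5 kPa.
σ_h = K_a σ_v = 0.2306 × 135.5 = 31.24 kPa.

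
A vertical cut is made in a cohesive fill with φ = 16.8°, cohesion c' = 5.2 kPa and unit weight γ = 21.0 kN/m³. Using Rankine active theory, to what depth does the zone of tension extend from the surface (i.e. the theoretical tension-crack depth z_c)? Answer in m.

0.667 m

K_a = tan²(45° − 16.8°/2) = 0.5516; √K_a = 0.7427.
The active pressure is zero where K_a γ z = 2c√K_a, so z_c = 2c/(γ√K_a) = 2×5.2/(21.0×0.7427) = 0.6668 m.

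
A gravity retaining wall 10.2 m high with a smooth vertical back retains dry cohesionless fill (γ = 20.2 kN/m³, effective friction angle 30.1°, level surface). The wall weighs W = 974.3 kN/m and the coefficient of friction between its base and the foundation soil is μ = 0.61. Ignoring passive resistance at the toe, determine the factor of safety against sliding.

1.70

K_a = tan²(45° − 30.1°/2) = 0.3320.
P_a = ½K_aγH² = 0.5×0.3320×20.2×10.2² = 348.9 kN/m, acting at H/3 = 3.400 m above the base.
FS_sliding = μW / P_a = 0.61×974.3 / 348.9 = 1.704.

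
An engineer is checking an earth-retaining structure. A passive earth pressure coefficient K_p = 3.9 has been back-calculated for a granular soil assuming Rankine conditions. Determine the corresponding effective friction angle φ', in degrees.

36.3°

K_p = (1+sin φ)/(1−sin φ) ⇒ sin φ = (K_p − 1)/(K_p + 1) = 0.5918.
φ = arcsin(0.5918) = 36.29°.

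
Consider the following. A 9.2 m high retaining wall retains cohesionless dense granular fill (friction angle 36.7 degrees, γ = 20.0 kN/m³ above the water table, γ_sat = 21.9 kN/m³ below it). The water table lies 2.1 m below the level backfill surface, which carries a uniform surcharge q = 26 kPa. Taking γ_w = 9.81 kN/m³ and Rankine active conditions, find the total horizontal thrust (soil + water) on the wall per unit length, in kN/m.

470 kN/m

K_a = tan²(45° − φ/2) = 0.2519.
γ' = 21.9 − 9.81 = 12.09 kN/m³. h₂ = H − d_w = 7.1 m.
σ'_h: at surface K_a·q = 6.548; at WT K_a(q+γd_w) = 17.13; at base K_a(q+γd_w+γ'h₂) = 38.75 kPa.
P₁ = ½(6.548+17.13)×2.1 = 24.86; P₂ = ½(17.13+38.75)×7.1 = 198.3; P_w = ½γ_w h₂² = 247.3.
Total = 24.86+198.3+247.3 = 470.5 kN/m.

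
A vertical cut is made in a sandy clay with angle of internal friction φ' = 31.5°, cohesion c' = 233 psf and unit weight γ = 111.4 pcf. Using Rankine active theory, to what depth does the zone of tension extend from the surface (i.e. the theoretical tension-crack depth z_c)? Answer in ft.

K_a = tan²(45° − 31.5°/2) = 0.3136; √K_a = 0.5600.
The active pressure is zero where K_a γ z = 2c√K_a, so z_c = 2c/(γ√K_a) = 2×233/(111.4×0.5600) = 7.470 ft.

7.47 ft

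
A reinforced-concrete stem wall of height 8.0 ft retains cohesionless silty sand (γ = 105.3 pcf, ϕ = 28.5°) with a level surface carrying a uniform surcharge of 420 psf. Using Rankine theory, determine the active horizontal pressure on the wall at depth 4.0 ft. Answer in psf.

K_a = (1 − sin φ)/(1 + sin φ) = 0.3540.
σ_v = γz + q = 105.3 × 4.0 + 420 = 841.2 psf.
σ_h = K_a σ_v = 0.3540 × 841.2 = 297.7 psf.

298 psf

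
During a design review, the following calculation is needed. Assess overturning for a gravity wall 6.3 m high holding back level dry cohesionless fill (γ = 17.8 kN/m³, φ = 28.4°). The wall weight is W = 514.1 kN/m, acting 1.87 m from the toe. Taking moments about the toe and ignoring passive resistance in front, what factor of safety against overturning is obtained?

K_a = tan²(45° − 28.4°/2) = 0.3554.
P_a = ½K_aγH² = 0.5×0.3554×17.8×6.3² = 125.5 kN/m, acting at H/3 = 2.100 m above the base.
Overturning moment M_o = P_a × H/3 = 125.5 × 2.100 = 263.6.
Resisting moment M_r = W × 1.87 = 514.1 × 1.87 = 961.4.
FS_overturning = M_r/M_o = 961.4/263.6 = 3.647.

3.65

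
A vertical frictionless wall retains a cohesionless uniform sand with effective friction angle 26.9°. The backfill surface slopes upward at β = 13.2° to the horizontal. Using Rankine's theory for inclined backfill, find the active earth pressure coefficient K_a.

0.416

K_a = cos β · (cos β − √(cos²β − cos²φ)) / (cos β + √(cos²β − cos²φ)).
cos β = 0.9736, cos φ = 0.8918, √(cos²β − cos²φ) = 0.3906.
K_a = 0.9736 × (0.9736 − 0.3906)/(0.9736 + 0.3906) = 0.4161.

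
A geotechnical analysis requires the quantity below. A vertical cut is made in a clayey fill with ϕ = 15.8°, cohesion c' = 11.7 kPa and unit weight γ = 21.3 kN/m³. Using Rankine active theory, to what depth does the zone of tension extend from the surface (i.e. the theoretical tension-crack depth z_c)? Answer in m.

K_a = tan²(45° − 15.8°/2) = 0.5720; √K_a = 0.7563.
The active pressure is zero where K_a γ z = 2c√K_a, so z_c = 2c/(γ√K_a) = 2×11.7/(21.3×0.7563) = 1.453 m.

1.45 m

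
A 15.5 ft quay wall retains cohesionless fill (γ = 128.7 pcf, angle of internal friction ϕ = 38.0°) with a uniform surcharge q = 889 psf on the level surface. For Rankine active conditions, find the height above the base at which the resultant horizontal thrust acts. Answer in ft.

6.38 ft

K_a = 0.2379.
Triangular part P₁ = ½K_aγH² = 3678 at H/3 = 5.167 ft; rectangular part P₂ = K_a q H = 3278 at H/2 = 7.750 ft.
ȳ = (P₁·5.167 + P₂·7.750)/(P₁+P₂) = 6.384 ft.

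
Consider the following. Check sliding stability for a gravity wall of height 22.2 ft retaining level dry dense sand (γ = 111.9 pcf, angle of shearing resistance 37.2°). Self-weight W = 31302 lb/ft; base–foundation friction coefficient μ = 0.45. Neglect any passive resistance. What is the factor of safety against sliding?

2.07

K_a = tan²(45° − 37.2°/2) = 0.2464.
P_a = ½K_aγH² = 0.5×0.2464×111.9×22.2² = 6795 lb/ft, acting at H/3 = 7.400 ft above the base.
FS_sliding = μW / P_a = 0.45×31302 / 6795 = 2.073.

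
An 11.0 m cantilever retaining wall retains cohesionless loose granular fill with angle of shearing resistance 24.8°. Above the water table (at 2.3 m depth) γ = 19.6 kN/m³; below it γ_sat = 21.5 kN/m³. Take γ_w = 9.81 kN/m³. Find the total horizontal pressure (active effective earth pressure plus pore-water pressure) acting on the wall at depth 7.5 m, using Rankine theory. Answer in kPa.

K_a = (1 − sin φ)/(1 + sin φ) = 0.4090.
γ' = 21.5 − 9.81 = 11.69 kN/m³.
Effective vertical stress at 7.5 m: σ'_v = 19.6×2.3 + 11.69×5.20 = 105.9 kPa.
σ'_h = K_a σ'_v = 0.4090 × 105.9 = 43.30 kPa; u = γ_w × 5.20 = 51.01 kPa.
Total σ_h = 43.30 + 51.01 = 94.31 kPa.

94.3 kPa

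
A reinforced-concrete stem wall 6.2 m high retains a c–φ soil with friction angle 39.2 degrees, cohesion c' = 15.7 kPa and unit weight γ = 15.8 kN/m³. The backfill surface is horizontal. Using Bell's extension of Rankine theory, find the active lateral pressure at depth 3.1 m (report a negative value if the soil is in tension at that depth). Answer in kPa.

K_a = (1 − sin φ)/(1 + sin φ) = 0.2255.
σ_a = K_a γ z − 2c√K_a = 0.2255×15.8×3.1 − 2×15.7×0.4748 = -3.866 kPa.

-3.87 kPa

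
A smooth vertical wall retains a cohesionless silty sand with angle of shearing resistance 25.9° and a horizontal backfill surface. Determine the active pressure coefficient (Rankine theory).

K_a = tan²(45° − φ/2) = tan²(32.05°) = 0.3920.

0.392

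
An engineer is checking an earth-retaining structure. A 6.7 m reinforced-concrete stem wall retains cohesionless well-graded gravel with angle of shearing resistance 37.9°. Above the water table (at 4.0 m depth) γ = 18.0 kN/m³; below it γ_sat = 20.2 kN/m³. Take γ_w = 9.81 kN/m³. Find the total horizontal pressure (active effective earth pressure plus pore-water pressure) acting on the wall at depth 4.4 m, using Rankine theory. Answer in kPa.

K_a = (1 − sin φ)/(1 + sin φ) = 0.2389.
γ' = 20.2 − 9.81 = 10.39 kN/m³.
Effective vertical stress at 4.4 m: σ'_v = 18.0×4.0 + 10.39×0.400 = 76.16 kPa.
σ'_h = K_a σ'_v = 0.2389 × 76.16 = 18.20 kPa; u = γ_w × 0.400 = 3.924 kPa.
Total σ_h = 18.20 + 3.924 = 22.12 kPa.

22.1 kPa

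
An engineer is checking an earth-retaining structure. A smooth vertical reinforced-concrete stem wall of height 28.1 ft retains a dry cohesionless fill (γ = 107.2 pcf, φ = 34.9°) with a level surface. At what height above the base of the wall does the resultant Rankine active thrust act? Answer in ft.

9.37 ft

K_a = 0.2721.
The pressure distribution is triangular, so the resultant acts at H/3 above the base = 28.1/3 = 9.367 ft.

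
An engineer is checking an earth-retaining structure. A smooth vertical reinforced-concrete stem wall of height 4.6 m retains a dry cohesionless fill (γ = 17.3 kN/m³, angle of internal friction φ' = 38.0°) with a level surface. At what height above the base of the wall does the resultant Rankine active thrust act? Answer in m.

1.53 m

K_a = 0.2379.
The pressure distribution is triangular, so the resultant acts at H/3 above the base = 4.6/3 = 1.533 m.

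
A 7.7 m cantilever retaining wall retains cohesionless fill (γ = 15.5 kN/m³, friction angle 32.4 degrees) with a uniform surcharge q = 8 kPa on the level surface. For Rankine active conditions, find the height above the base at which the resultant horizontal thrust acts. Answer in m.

K_a = 0.3022.
Triangular part P₁ = ½K_aγH² = 138.9 at H/3 = 2.567 m; rectangular part P₂ = K_a q H = 18.62 at H/2 = 3.850 m.
ȳ = (P₁·2.567 + P₂·3.850)/(P₁+P₂) = 2.718 m.

2.72 m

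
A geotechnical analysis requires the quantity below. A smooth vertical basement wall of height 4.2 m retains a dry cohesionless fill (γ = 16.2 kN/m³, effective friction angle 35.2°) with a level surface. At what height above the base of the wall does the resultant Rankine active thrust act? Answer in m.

K_a = 0.2687.
The pressure distribution is triangular, so the resultant acts at H/3 above the base = 4.2/3 = 1.400 m.

1.40 m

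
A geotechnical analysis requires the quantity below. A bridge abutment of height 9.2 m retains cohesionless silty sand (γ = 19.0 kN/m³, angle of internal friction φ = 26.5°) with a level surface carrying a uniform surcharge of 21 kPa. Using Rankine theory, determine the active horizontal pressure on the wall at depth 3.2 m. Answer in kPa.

31.3 kPa

K_a = (1 − sin φ)/(1 + sin φ) = 0.3829.
σ_v = γz + q = 19.0 × 3.2 + 21 = 81.80 kPa.
σ_h = K_a σ_v = 0.3829 × 81.80 = 31.32 kPa.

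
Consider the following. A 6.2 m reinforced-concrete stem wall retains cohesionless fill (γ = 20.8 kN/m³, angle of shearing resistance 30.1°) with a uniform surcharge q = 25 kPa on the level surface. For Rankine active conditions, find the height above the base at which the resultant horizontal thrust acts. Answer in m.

2.36 m

K_a = 0.3320.
Triangular part P₁ = ½K_aγH² = 132.7 at H/3 = 2.067 m; rectangular part P₂ = K_a q H = 51.46 at H/2 = 3.100 m.
ȳ = (P₁·2.067 + P₂·3.100)/(P₁+P₂) = 2.355 m.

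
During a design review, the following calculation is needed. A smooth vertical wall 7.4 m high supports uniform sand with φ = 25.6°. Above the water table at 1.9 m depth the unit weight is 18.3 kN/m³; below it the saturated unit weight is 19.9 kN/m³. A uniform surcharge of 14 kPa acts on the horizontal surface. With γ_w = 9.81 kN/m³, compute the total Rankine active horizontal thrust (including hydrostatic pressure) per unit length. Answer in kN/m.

K_a = tan²(45° − φ/2) = 0.3966.
γ' = 19.9 − 9.81 = 10.09 kN/m³. h₂ = H − d_w = 5.5 m.
σ'_h: at surface K_a·q = 5.552; at WT K_a(q+γd_w) = 19.34; at base K_a(q+γd_w+γ'h₂) = 41.35 kPa.
P₁ = ½(5.552+19.34)×1.9 = 23.65; P₂ = ½(19.34+41.35)×5.5 = 166.9; P_w = ½γ_w h₂² = 148.4.
Total = 23.65+166.9+148.4 = 338.9 kN/m.

339 kN/m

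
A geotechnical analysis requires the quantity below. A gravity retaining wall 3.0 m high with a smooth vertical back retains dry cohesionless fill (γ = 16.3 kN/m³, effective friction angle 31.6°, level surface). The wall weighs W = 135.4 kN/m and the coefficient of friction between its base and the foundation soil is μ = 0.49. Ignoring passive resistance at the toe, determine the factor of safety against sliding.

2.90

K_a = tan²(45° − 31.6°/2) = 0.3123.
P_a = ½K_aγH² = 0.5×0.3123×16.3×3.0² = 22.91 kN/m, acting at H/3 = 1.000 m above the base.
FS_sliding = μW / P_a = 0.49×135.4 / 22.91 = 2.896.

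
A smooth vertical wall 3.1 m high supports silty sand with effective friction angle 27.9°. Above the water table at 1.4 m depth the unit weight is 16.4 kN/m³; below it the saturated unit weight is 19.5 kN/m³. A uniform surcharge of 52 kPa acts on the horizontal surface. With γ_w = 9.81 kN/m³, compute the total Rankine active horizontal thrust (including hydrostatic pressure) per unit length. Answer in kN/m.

97.7 kN/m

K_a = tan²(45° − φ/2) = 0.3625.
γ' = 19.5 − 9.81 = 9.690 kN/m³. h₂ = H − d_w = 1.7 m.
σ'_h: at surface K_a·q = 18.85; at WT K_a(q+γd_w) = 27.17; at base K_a(q+γd_w+γ'h₂) = 33.14 kPa.
P₁ = ½(18.85+27.17)×1.4 = 32.21; P₂ = ½(27.17+33.14)×1.7 = 51.26; P_w = ½γ_w h₂² = 14.18.
Total = 32.21+51.26+14.18 = 97.65 kN/m.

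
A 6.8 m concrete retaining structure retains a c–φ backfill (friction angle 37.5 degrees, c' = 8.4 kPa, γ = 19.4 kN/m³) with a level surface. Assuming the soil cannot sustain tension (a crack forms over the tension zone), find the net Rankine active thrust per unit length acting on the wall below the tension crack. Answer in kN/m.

60.0 kN/m

K_a = 0.2432; √K_a = 0.4931.
Tension-crack depth z_c = 2c/(γ√K_a) = 2×8.4/(19.4×0.4931) = 1.756 m.
σ_a at base = K_a γ H − 2c√K_a = 0.2432×19.4×6.8 − 2×8.4×0.4931 = 23.80 kPa.
P_a = ½ × 23.80 × (H − z_c) = 0.5×23.80×5.044 = 60.02 kN/m.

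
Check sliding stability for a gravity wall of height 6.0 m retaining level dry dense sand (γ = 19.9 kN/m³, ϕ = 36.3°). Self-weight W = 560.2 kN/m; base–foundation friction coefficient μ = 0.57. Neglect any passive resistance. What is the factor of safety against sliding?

3.48

K_a = tan²(45° − 36.3°/2) = 0.2563.
P_a = ½K_aγH² = 0.5×0.2563×19.9×6.0² = 91.80 kN/m, acting at H/3 = 2.000 m above the base.
FS_sliding = μW / P_a = 0.57×560.2 / 91.80 = 3.479.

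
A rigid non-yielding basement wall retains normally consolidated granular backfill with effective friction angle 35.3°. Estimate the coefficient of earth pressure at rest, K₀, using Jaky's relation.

0.422

K₀ = 1 − sin φ' = 1 − sin 35.3° = 0.4221.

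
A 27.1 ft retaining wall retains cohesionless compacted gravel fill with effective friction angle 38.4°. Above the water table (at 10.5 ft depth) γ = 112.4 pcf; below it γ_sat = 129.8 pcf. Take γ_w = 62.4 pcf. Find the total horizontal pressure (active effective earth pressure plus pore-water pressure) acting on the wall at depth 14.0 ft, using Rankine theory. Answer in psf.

K_a = (1 − sin φ)/(1 + sin φ) = 0.2337.
γ' = 129.8 − 62.4 = 67.40 pcf.
Effective vertical stress at 14.0 ft: σ'_v = 112.4×10.5 + 67.40×3.50 = 1416 psf.
σ'_h = K_a σ'_v = 0.2337 × 1416 = 330.9 psf; u = γ_w × 3.50 = 218.4 psf.
Total σ_h = 330.9 + 218.4 = 549.3 psf.

549 psf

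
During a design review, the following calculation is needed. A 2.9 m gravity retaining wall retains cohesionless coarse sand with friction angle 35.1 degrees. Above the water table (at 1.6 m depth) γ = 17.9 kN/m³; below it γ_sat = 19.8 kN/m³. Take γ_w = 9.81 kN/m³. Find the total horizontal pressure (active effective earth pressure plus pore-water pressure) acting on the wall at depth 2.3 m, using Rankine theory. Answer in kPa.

K_a = (1 − sin φ)/(1 + sin φ) = 0.2698.
γ' = 19.8 − 9.81 = 9.990 kN/m³.
Effective vertical stress at 2.3 m: σ'_v = 17.9×1.6 + 9.990×0.700 = 35.63 kPa.
σ'_h = K_a σ'_v = 0.2698 × 35.63 = 9.615 kPa; u = γ_w × 0.700 = 6.867 kPa.
Total σ_h = 9.615 + 6.867 = 16.48 kPa.

16.5 kPa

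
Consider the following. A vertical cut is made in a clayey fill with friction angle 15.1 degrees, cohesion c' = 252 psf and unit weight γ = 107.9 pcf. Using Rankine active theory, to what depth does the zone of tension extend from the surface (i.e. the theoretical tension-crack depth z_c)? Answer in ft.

6.10 ft

K_a = tan²(45° − 15.1°/2) = 0.5867; √K_a = 0.7659.
The active pressure is zero where K_a γ z = 2c√K_a, so z_c = 2c/(γ√K_a) = 2×252/(107.9×0.7659) = 6.098 ft.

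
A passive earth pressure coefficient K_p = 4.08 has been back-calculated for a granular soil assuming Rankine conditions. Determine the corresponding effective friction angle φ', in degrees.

K_p = (1+sin φ)/(1−sin φ) ⇒ sin φ = (K_p − 1)/(K_p + 1) = 0.6063.
φ = arcsin(0.6063) = 37.32°.

37.3°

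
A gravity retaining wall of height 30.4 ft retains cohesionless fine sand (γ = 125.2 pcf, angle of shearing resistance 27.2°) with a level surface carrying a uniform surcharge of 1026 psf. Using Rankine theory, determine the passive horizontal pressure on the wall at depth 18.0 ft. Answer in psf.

8800 psf

K_p = (1 + sin φ)/(1 − sin φ) = 2.684.
σ_v = γz + q = 125.2 × 18.0 + 1026 = 3280 psf.
σ_h = K_p σ_v = 2.684 × 3280 = 8802 psf.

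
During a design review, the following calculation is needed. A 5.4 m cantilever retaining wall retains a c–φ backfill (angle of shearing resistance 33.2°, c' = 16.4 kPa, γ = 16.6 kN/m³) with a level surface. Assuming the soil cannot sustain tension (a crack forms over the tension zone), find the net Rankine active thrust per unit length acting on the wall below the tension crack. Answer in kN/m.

7.39 kN/m

K_a = 0.2924; √K_a = 0.5407.
Tension-crack depth z_c = 2c/(γ√K_a) = 2×16.4/(16.6×0.5407) = 3.654 m.
σ_a at base = K_a γ H − 2c√K_a = 0.2924×16.6×5.4 − 2×16.4×0.5407 = 8.472 kPa.
P_a = ½ × 8.472 × (H − z_c) = 0.5×8.472×1.746 = 7.394 kN/m.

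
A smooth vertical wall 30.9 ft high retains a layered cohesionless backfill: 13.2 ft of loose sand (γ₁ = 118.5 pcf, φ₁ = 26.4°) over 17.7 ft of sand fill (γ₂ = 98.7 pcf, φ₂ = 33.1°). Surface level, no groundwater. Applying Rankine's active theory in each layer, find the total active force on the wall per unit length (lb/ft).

K_a1 = tan²(45°−26.4°/2) = 0.3844; K_a2 = tan²(45°−33.1°/2) = 0.2936.
Layer 1: σ at base = K_a1 γ₁ h₁ = 601.3 psf; P₁ = ½×601.3×13.2 = 3969.
Layer 2: σ_v at top = γ₁h₁ = 1564; σ_h top = K_a2×1564 = 459.2; σ_h base = K_a2×(1564+98.7×17.7) = 972.1.
P₂ = ½(459.2+972.1)×17.7 = 12670. Total P_a = 3969+12670 = 16640 lb/ft.

16600 lb/ft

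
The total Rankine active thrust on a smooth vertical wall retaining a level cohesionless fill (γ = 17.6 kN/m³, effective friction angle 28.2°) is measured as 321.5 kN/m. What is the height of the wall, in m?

10.1 m

K_a = 0.3582. P_a = ½ K_a γ H² ⇒ H = √(2P_a/(K_a γ)).
H = √(2×321.5/(0.3582×17.6)) = 10.10 m.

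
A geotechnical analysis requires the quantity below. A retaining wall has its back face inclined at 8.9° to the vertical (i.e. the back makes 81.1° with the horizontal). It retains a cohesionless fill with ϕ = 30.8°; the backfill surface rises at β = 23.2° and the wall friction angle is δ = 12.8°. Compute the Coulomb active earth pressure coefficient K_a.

K_a = sin²(α+φ) / [sin²α · sin(α−δ) · (1 + √{sin(φ+δ)sin(φ−β) / (sin(α−δ)sin(α+β))})²].
With α = 81.1°, φ = 30.8°, δ = 12.8°, β = 23.2°: K_a = 0.5462.

0.546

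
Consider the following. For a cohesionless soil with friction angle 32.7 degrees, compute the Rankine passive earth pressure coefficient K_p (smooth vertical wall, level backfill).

K_p = (1 + sin φ)/(1 − sin φ) = tan²(45° + 32.7°/2) = 3.350.

3.35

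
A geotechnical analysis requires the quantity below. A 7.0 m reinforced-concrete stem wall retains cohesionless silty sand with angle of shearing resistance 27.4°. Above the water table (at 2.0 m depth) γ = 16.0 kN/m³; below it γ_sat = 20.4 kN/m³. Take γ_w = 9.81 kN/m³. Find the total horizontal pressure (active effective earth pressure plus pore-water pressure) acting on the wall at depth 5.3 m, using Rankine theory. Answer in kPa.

57.1 kPa

K_a = (1 − sin φ)/(1 + sin φ) = 0.3697.
γ' = 20.4 − 9.81 = 10.59 kN/m³.
Effective vertical stress at 5.3 m: σ'_v = 16.0×2.0 + 10.59×3.30 = 66.95 kPa.
σ'_h = K_a σ'_v = 0.3697 × 66.95 = 24.75 kPa; u = γ_w × 3.30 = 32.37 kPa.
Total σ_h = 24.75 + 32.37 = 57.12 kPa.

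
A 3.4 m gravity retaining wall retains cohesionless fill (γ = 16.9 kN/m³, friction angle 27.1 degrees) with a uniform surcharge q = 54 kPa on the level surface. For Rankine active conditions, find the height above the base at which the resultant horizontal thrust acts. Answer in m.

1.50 m

K_a = 0.3741.
Triangular part P₁ = ½K_aγH² = 36.54 at H/3 = 1.133 m; rectangular part P₂ = K_a q H = 68.68 at H/2 = 1.700 m.
ȳ = (P₁·1.133 + P₂·1.700)/(P₁+P₂) = 1.503 m.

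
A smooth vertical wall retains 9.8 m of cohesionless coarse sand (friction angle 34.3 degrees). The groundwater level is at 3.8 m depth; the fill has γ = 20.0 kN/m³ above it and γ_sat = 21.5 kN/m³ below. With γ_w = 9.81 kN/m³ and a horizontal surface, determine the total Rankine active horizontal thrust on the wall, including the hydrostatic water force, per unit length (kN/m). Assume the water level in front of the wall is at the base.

K_a = tan²(45° − φ/2) = 0.2792.
γ' = 21.5 − 9.81 = 11.69 kN/m³. Depth below WT = 6.0 m.
σ'_h at WT = K_a γ d_w = 21.22 kPa; at base = 21.22 + K_a γ' × 6.0 = 40.80 kPa.
P₁ (0–3.8 m) = ½×21.22×3.8 = 40.31. P₂ (3.8–9.8 m) = ½(21.22+40.80)×6.0 = 186.0.
P_w = ½ γ_w h₂² = 0.5×9.81×6.0² = 176.6. Total = 40.31+186.0+176.6 = 402.9 kN/m.

403 kN/m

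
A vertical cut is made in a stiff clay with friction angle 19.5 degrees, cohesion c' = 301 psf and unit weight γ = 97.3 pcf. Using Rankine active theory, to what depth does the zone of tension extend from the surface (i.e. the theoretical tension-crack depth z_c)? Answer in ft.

K_a = tan²(45° − 19.5°/2) = 0.4995; √K_a = 0.7067.
The active pressure is zero where K_a γ z = 2c√K_a, so z_c = 2c/(γ√K_a) = 2×301/(97.3×0.7067) = 8.754 ft.

8.75 ft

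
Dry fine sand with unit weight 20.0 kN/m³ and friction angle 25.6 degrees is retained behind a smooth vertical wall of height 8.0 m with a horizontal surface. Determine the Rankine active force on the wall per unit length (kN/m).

254 kN/m

K_a = tan²(45° − φ/2) = 0.3966.
P_a = ½ K_a γ H² = 0.5 × 0.3966 × 20.0 × 8.0² = 253.8 kN/m.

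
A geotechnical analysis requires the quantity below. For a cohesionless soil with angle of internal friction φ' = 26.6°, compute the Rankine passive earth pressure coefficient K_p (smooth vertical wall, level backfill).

2.62

K_p = (1 + sin φ)/(1 − sin φ) = tan²(45° + 26.6°/2) = 2.622.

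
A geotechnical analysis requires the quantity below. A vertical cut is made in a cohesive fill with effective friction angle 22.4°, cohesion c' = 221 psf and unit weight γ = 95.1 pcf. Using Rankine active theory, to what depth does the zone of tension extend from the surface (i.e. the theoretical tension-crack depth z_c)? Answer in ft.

6.94 ft

K_a = tan²(45° − 22.4°/2) = 0.4482; √K_a = 0.6694.
The active pressure is zero where K_a γ z = 2c√K_a, so z_c = 2c/(γ√K_a) = 2×221/(95.1×0.6694) = 6.943 ft.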